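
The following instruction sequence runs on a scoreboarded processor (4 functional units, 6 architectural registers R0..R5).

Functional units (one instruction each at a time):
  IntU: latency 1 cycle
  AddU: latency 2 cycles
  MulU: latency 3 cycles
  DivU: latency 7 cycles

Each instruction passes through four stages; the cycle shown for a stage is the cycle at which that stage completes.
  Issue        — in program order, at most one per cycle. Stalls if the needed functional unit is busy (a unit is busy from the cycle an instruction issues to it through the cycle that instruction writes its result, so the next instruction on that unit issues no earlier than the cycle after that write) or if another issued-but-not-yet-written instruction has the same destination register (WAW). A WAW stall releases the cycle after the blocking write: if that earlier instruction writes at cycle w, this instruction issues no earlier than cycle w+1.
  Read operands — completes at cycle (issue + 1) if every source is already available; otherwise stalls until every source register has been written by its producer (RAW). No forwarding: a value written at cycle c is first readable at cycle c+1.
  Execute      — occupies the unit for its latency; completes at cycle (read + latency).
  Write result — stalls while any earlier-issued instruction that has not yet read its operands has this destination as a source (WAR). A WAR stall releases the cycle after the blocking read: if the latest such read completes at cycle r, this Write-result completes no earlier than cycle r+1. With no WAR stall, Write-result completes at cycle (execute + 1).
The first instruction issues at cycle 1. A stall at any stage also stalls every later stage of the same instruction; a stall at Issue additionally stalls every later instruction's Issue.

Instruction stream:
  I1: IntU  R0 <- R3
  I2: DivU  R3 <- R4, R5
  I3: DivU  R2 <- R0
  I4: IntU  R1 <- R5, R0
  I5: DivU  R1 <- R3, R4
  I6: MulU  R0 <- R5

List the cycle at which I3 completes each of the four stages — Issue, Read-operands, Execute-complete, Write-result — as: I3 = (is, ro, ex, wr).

[I1] 1/2/3/4
[I2] 2/3/10/11
[I3] 12/13/20/21  (struct: DivU busy until I2 writes@11)
[I4] 13/14/15/16
[I5] 22/23/30/31  (struct: DivU busy until I3 writes@21)
[I6] 23/24/27/28

I3 = (12, 13, 20, 21)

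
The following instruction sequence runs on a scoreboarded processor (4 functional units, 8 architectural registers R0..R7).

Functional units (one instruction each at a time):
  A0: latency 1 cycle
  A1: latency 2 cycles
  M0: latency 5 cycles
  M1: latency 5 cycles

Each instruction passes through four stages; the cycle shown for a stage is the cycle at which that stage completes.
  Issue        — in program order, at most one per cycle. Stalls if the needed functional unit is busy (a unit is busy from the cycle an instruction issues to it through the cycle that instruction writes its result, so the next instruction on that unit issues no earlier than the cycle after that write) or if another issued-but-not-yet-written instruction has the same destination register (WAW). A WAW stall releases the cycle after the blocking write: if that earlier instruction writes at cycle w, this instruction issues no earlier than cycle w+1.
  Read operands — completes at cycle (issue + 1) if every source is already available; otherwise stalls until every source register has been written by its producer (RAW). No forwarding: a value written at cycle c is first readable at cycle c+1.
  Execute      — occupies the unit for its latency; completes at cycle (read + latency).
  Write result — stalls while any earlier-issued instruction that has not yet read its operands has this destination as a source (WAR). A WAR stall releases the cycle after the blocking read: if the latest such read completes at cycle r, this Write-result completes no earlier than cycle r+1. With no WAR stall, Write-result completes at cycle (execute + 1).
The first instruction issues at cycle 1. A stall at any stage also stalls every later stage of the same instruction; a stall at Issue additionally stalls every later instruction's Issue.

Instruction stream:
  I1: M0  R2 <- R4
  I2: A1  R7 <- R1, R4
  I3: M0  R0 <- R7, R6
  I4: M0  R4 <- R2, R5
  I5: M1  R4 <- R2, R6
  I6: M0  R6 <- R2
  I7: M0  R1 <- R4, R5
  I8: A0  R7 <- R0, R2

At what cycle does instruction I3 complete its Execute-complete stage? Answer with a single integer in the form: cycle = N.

cycle = 15

[1] I1→M0
[2] I1 RO, I2→A1
[3] I2 RO
[5] I2 EX
[6] I2 WR R7
[7] I1 EX
[8] I1 WR R2
[9] I3→M0
[10] I3 RO
[15] I3 EX
[16] I3 WR R0
[17] I4→M0
[18] I4 RO
[23] I4 EX
[24] I4 WR R4
[25] I5→M1
[26] I5 RO, I6→M0
[27] I6 RO
[31] I5 EX
[32] I5 WR R4, I6 EX
[33] I6 WR R6
[34] I7→M0
[35] I7 RO, I8→A0
[36] I8 RO
[37] I8 EX
[38] I8 WR R7
[40] I7 EX
[41] I7 WR R1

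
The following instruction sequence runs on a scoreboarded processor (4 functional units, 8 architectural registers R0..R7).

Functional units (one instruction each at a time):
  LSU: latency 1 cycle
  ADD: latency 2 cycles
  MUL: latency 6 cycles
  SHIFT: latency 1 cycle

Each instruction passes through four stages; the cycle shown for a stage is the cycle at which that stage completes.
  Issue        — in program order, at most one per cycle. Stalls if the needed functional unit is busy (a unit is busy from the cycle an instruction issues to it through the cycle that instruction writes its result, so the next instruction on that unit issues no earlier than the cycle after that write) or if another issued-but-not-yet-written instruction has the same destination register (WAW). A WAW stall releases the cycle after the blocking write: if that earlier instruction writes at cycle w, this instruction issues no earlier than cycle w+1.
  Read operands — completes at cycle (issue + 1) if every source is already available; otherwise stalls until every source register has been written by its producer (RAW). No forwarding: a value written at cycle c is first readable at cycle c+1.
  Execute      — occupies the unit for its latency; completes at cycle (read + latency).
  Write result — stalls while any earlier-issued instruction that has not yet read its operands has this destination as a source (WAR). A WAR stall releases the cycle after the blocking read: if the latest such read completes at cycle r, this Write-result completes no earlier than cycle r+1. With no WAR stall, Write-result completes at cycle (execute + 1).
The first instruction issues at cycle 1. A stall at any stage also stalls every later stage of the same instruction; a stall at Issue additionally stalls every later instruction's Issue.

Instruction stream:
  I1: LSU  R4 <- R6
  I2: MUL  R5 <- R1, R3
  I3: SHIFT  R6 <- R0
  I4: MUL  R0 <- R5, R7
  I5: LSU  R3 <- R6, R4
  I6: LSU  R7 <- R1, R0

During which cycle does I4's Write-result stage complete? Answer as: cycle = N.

t=1  I1 issues→LSU
t=2  I1 reads; I2 issues→MUL
t=3  I1 exec-done; I2 reads; I3 issues→SHIFT
t=4  I1 writes R4; I3 reads
t=5  I3 exec-done
t=6  I3 writes R6
t=9  I2 exec-done
t=10  I2 writes R5
t=11  I4 issues→MUL
t=12  I4 reads; I5 issues→LSU
t=13  I5 reads
t=14  I5 exec-done
t=15  I5 writes R3
t=16  I6 issues→LSU
t=18  I4 exec-done
t=19  I4 writes R0
t=20  I6 reads
t=21  I6 exec-done
t=22  I6 writes R7

cycle = 19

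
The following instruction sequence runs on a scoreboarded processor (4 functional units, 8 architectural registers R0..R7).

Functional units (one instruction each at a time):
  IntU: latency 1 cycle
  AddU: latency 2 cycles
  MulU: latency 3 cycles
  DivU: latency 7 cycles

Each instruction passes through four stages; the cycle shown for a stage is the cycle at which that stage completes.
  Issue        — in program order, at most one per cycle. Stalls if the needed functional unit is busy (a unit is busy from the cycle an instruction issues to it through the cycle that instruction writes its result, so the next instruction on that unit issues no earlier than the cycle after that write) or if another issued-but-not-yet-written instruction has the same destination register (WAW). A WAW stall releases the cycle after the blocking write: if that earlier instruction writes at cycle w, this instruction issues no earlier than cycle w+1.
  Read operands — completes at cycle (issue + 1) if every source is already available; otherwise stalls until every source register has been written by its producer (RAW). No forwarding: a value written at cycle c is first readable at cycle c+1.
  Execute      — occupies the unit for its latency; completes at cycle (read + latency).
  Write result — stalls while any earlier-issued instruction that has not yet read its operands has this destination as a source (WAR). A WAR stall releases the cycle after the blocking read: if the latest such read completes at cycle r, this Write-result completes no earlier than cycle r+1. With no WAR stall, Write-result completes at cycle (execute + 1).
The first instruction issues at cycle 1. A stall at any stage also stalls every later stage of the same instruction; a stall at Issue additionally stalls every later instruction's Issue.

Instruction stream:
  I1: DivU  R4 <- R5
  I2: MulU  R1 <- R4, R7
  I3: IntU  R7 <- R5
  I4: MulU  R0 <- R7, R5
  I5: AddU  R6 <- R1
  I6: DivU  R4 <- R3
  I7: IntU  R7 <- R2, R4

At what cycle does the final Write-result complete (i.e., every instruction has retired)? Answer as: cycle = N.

cycle = 30

t=1  issue I1 (DivU)
t=2  I1 read-ops, issue I2 (MulU)
t=3  issue I3 (IntU)
t=4  I3 read-ops
t=5  I3 finished on IntU
t=9  I1 finished on DivU
t=10  I1→R4
t=11  I2 read-ops
t=12  I3→R7
t=14  I2 finished on MulU
t=15  I2→R1
t=16  issue I4 (MulU)
t=17  I4 read-ops, issue I5 (AddU)
t=18  I5 read-ops, issue I6 (DivU)
t=19  I6 read-ops, issue I7 (IntU)
t=20  I4 finished on MulU, I5 finished on AddU
t=21  I4→R0, I5→R6
t=26  I6 finished on DivU
t=27  I6→R4
t=28  I7 read-ops
t=29  I7 finished on IntU
t=30  I7→R7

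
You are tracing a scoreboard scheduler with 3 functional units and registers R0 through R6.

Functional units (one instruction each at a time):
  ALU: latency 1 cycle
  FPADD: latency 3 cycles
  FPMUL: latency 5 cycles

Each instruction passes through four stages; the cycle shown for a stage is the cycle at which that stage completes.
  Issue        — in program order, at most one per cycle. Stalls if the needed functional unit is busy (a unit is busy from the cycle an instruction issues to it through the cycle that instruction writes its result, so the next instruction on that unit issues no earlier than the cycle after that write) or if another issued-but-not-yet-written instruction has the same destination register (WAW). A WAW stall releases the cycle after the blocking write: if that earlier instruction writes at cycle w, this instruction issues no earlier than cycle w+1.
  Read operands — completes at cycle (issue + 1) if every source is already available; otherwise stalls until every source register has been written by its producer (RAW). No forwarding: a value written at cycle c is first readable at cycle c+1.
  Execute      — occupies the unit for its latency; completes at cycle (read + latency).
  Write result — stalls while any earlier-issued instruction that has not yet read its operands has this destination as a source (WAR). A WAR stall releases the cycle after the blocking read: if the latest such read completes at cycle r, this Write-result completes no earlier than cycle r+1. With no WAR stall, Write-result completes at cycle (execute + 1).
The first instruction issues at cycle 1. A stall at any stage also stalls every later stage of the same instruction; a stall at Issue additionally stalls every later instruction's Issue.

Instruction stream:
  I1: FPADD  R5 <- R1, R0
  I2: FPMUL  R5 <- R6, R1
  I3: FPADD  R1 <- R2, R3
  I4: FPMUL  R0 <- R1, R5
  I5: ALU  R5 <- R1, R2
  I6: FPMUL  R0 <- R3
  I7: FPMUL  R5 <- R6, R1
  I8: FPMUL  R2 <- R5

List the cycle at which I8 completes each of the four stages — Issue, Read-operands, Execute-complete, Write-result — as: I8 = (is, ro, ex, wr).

[1] issue I1 (FPADD)
[2] I1 read-ops
[5] I1 finished on FPADD
[6] I1→R5
[7] issue I2 (FPMUL)
[8] I2 read-ops, issue I3 (FPADD)
[9] I3 read-ops
[12] I3 finished on FPADD
[13] I2 finished on FPMUL, I3→R1
[14] I2→R5
[15] issue I4 (FPMUL)
[16] I4 read-ops, issue I5 (ALU)
[17] I5 read-ops
[18] I5 finished on ALU
[19] I5→R5
[21] I4 finished on FPMUL
[22] I4→R0
[23] issue I6 (FPMUL)
[24] I6 read-ops
[29] I6 finished on FPMUL
[30] I6→R0
[31] issue I7 (FPMUL)
[32] I7 read-ops
[37] I7 finished on FPMUL
[38] I7→R5
[39] issue I8 (FPMUL)
[40] I8 read-ops
[45] I8 finished on FPMUL
[46] I8→R2

I8 = (39, 40, 45, 46)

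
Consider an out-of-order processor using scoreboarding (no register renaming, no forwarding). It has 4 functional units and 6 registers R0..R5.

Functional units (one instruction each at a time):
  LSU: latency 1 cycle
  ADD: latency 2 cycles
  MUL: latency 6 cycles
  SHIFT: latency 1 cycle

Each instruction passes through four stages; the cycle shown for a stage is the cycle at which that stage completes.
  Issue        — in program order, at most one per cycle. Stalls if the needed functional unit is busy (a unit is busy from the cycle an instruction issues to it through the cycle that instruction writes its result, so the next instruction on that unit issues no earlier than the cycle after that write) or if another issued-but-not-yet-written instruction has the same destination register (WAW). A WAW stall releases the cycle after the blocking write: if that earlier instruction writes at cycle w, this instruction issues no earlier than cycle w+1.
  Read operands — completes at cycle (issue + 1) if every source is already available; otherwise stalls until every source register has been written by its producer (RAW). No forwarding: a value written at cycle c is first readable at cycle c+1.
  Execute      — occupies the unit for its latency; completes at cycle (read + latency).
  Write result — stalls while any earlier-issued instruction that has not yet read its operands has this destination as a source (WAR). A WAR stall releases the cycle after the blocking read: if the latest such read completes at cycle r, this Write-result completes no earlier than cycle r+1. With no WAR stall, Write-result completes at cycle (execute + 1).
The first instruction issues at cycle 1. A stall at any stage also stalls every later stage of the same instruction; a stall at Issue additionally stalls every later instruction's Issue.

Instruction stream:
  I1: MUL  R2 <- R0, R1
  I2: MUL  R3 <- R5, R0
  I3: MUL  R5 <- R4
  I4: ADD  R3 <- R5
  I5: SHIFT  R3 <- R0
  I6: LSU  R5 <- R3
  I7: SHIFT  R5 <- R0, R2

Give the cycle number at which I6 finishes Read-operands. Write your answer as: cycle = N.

I1 -> (1, 2, 8, 9)
I2 -> (10, 11, 17, 18)  // struct: MUL busy until I1 writes@9
I3 -> (19, 20, 26, 27)  // struct: MUL busy until I2 writes@18
I4 -> (20, 28, 30, 31)  // RAW R5: wait I3 write@27
I5 -> (32, 33, 34, 35)  // WAW R3: wait I4 write@31
I6 -> (33, 36, 37, 38)  // RAW R3: wait I5 write@35
I7 -> (39, 40, 41, 42)  // WAW R5: wait I6 write@38

cycle = 36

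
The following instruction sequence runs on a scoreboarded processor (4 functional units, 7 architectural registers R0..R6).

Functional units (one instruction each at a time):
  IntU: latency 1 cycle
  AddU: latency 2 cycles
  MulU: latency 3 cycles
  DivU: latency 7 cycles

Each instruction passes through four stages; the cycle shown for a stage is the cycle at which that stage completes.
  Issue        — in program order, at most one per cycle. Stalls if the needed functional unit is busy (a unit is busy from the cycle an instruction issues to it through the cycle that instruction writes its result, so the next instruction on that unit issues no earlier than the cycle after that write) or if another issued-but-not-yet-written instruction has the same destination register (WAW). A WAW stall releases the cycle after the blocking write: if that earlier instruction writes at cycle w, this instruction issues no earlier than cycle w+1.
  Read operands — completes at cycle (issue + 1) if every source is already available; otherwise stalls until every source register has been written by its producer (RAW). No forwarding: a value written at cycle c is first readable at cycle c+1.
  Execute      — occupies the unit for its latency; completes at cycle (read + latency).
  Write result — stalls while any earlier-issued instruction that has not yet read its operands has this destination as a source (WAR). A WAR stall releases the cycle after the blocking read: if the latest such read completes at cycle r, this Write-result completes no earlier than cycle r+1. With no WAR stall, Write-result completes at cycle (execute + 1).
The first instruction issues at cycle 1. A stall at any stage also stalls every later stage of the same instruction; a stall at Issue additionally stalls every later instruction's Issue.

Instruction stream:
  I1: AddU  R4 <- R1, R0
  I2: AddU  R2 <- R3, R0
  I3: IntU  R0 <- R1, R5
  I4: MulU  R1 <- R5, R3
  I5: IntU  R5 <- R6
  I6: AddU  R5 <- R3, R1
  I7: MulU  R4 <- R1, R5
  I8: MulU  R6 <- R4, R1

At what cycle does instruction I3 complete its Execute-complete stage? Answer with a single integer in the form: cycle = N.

[1] I1→AddU
[2] I1 RO
[4] I1 EX
[5] I1 WR R4
[6] I2→AddU
[7] I2 RO; I3→IntU
[8] I3 RO; I4→MulU
[9] I2 EX; I3 EX; I4 RO
[10] I2 WR R2; I3 WR R0
[11] I5→IntU
[12] I4 EX; I5 RO
[13] I4 WR R1; I5 EX
[14] I5 WR R5
[15] I6→AddU
[16] I6 RO; I7→MulU
[18] I6 EX
[19] I6 WR R5
[20] I7 RO
[23] I7 EX
[24] I7 WR R4
[25] I8→MulU
[26] I8 RO
[29] I8 EX
[30] I8 WR R6

cycle = 9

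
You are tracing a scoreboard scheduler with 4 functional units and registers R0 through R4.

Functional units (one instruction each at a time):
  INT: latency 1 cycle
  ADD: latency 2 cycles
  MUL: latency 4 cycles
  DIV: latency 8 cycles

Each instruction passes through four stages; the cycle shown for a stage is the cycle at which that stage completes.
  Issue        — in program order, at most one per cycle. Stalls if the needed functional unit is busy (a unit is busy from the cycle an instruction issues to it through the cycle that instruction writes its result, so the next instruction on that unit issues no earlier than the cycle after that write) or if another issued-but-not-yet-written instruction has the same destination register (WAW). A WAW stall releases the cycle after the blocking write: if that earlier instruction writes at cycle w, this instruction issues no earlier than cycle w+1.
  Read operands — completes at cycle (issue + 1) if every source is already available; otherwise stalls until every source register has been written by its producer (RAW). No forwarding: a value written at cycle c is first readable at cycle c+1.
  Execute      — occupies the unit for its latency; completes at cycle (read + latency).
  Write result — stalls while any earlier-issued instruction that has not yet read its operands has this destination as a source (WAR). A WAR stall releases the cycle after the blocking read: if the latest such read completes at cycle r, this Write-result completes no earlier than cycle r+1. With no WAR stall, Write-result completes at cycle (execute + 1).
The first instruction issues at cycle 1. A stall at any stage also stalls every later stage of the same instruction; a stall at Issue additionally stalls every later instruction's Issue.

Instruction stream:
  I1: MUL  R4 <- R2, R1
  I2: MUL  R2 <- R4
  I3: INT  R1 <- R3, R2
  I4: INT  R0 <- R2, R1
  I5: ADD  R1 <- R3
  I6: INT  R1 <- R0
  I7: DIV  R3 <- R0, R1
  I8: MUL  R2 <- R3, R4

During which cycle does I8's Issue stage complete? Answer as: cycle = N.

[1] I1→MUL
[2] I1 RO
[6] I1 EX
[7] I1 WR R4
[8] I2→MUL
[9] I2 RO; I3→INT
[13] I2 EX
[14] I2 WR R2
[15] I3 RO
[16] I3 EX
[17] I3 WR R1
[18] I4→INT
[19] I4 RO; I5→ADD
[20] I4 EX; I5 RO
[21] I4 WR R0
[22] I5 EX
[23] I5 WR R1
[24] I6→INT
[25] I6 RO; I7→DIV
[26] I6 EX; I8→MUL
[27] I6 WR R1
[28] I7 RO
[36] I7 EX
[37] I7 WR R3
[38] I8 RO
[42] I8 EX
[43] I8 WR R2

cycle = 26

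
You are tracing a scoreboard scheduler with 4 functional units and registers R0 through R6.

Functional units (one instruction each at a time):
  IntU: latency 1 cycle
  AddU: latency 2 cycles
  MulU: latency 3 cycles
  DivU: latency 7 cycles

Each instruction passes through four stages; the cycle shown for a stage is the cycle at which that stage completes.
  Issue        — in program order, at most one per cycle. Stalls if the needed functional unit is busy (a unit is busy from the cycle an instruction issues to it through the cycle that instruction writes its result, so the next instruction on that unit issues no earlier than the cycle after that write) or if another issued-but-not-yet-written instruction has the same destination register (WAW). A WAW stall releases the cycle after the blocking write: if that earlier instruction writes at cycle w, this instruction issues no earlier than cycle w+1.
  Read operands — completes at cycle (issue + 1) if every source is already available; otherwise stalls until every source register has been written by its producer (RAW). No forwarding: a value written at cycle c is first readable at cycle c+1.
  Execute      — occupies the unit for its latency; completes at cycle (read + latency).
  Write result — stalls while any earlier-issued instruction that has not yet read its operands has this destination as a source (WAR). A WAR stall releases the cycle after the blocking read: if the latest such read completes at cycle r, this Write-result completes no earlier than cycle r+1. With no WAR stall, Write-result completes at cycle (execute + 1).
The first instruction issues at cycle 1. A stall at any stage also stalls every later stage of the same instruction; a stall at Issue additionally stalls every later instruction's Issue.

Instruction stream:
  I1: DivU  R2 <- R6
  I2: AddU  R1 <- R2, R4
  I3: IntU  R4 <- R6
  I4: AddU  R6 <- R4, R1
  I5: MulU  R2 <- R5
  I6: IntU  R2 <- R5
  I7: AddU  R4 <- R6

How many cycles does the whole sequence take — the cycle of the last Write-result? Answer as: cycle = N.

cycle = 27

  I1 | 1 | 2 | 9 | 10
  I2 | 2 | 11 | 13 | 14   RAW R2: wait I1 write@10
  I3 | 3 | 4 | 5 | 12   WAR R4: wait I2 read@11
  I4 | 15 | 16 | 18 | 19   struct: AddU busy until I2 writes@14
  I5 | 16 | 17 | 20 | 21
  I6 | 22 | 23 | 24 | 25   WAW R2: wait I5 write@21
  I7 | 23 | 24 | 26 | 27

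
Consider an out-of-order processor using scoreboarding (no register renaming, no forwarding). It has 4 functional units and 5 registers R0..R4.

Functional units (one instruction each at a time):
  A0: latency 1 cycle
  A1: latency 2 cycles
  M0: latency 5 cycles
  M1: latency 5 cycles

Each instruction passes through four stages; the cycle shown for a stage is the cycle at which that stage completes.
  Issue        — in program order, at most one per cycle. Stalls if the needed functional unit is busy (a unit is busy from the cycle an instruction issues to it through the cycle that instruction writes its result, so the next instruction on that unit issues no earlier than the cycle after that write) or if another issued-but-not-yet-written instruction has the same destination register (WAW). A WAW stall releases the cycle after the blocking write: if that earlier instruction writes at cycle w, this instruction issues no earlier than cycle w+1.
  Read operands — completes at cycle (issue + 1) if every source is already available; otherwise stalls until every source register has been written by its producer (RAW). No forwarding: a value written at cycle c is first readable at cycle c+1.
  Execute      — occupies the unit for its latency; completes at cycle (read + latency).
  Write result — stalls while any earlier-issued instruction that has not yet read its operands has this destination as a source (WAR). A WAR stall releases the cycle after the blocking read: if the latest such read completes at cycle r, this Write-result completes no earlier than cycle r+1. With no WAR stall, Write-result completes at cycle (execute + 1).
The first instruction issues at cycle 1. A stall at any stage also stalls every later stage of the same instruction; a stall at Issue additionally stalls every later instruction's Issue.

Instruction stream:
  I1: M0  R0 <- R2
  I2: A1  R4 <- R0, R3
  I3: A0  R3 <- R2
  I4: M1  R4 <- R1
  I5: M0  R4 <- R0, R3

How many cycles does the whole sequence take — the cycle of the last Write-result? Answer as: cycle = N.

I1 -> (1, 2, 7, 8)
I2 -> (2, 9, 11, 12)  // RAW R0: wait I1 write@8
I3 -> (3, 4, 5, 10)  // WAR R3: wait I2 read@9
I4 -> (13, 14, 19, 20)  // WAW R4: wait I2 write@12
I5 -> (21, 22, 27, 28)  // WAW R4: wait I4 write@20

cycle = 28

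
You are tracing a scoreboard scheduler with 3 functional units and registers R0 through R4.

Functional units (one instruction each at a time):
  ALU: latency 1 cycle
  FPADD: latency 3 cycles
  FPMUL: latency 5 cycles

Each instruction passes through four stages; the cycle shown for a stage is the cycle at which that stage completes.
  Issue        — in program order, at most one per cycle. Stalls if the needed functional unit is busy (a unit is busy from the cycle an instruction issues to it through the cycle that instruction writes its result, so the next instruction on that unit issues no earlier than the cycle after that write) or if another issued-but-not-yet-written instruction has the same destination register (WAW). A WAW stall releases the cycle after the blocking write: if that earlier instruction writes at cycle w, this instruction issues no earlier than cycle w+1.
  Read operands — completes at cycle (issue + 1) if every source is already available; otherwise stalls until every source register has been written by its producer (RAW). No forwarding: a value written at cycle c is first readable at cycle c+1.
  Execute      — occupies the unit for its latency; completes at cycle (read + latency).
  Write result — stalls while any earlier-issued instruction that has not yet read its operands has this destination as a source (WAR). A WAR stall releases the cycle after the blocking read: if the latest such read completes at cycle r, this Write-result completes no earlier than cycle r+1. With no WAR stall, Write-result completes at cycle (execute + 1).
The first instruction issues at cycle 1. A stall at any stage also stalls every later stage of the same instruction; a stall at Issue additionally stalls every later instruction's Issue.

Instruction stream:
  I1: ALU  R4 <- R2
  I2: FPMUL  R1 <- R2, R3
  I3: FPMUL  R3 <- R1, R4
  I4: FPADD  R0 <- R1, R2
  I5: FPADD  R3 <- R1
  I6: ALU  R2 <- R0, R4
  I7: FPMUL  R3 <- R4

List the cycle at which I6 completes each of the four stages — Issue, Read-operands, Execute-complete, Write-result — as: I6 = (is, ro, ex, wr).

t=1  I1 dispatched to ALU
t=2  I1 operands ready, I2 dispatched to FPMUL
t=3  I1 complete, I2 operands ready
t=4  R4←I1
t=8  I2 complete
t=9  R1←I2
t=10  I3 dispatched to FPMUL
t=11  I3 operands ready, I4 dispatched to FPADD
t=12  I4 operands ready
t=15  I4 complete
t=16  I3 complete, R0←I4
t=17  R3←I3
t=18  I5 dispatched to FPADD
t=19  I5 operands ready, I6 dispatched to ALU
t=20  I6 operands ready
t=21  I6 complete
t=22  I5 complete, R2←I6
t=23  R3←I5
t=24  I7 dispatched to FPMUL
t=25  I7 operands ready
t=30  I7 complete
t=31  R3←I7

I6 = (19, 20, 21, 22)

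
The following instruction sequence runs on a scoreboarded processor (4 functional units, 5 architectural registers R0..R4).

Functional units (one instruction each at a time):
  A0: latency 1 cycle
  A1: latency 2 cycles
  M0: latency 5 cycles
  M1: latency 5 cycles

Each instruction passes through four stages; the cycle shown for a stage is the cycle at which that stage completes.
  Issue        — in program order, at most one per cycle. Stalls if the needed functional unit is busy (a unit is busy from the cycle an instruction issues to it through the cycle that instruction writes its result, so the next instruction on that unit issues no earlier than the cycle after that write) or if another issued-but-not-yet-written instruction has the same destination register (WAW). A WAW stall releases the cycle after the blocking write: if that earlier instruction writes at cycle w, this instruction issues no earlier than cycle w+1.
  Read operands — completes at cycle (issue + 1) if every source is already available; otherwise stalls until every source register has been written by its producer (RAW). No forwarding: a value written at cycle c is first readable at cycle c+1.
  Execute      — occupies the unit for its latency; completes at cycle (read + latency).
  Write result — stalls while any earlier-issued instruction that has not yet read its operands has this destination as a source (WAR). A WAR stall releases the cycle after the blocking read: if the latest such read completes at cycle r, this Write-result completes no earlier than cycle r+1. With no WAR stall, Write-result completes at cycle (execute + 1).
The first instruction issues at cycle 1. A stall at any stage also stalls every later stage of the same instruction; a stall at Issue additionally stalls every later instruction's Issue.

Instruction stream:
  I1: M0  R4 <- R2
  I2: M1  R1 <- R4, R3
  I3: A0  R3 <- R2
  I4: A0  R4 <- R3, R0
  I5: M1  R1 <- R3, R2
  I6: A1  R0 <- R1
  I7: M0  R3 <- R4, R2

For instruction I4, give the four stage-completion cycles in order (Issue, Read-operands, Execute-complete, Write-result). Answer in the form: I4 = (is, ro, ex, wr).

I1  is:1  ro:2  ex:7  wr:8
I2  is:2  ro:9  ex:14  wr:15  — RAW R4: wait I1 write@8
I3  is:3  ro:4  ex:5  wr:10  — WAR R3: wait I2 read@9
I4  is:11  ro:12  ex:13  wr:14  — struct: A0 busy until I3 writes@10
I5  is:16  ro:17  ex:22  wr:23  — struct: M1 busy until I2 writes@15
I6  is:17  ro:24  ex:26  wr:27  — RAW R1: wait I5 write@23
I7  is:18  ro:19  ex:24  wr:25

I4 = (11, 12, 13, 14)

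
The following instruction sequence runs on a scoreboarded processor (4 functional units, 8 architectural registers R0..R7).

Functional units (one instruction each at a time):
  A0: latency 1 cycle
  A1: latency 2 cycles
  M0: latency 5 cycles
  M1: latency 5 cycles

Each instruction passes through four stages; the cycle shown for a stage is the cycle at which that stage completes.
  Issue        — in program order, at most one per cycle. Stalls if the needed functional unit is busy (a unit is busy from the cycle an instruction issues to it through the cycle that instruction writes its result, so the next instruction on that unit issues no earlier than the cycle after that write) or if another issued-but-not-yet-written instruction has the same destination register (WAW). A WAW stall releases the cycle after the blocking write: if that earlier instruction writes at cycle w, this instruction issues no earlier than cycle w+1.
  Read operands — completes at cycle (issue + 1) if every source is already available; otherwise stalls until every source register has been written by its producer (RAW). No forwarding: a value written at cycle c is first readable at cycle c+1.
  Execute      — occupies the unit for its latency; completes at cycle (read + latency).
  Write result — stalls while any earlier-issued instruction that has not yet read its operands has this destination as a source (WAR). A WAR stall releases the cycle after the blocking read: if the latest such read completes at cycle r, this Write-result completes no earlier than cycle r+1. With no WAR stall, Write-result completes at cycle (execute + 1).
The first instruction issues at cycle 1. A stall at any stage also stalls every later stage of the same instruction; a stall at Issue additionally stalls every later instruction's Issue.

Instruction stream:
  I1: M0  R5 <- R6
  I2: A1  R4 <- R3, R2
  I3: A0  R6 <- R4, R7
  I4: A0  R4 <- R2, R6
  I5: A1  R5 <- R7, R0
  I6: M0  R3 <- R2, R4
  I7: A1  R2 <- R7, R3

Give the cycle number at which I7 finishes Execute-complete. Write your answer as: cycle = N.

c1: issue I1 (M0)
c2: I1 read-ops; issue I2 (A1)
c3: I2 read-ops; issue I3 (A0)
c5: I2 finished on A1
c6: I2→R4
c7: I1 finished on M0; I3 read-ops
c8: I1→R5; I3 finished on A0
c9: I3→R6
c10: issue I4 (A0)
c11: I4 read-ops; issue I5 (A1)
c12: I4 finished on A0; I5 read-ops; issue I6 (M0)
c13: I4→R4
c14: I5 finished on A1; I6 read-ops
c15: I5→R5
c16: issue I7 (A1)
c19: I6 finished on M0
c20: I6→R3
c21: I7 read-ops
c23: I7 finished on A1
c24: I7→R2

cycle = 23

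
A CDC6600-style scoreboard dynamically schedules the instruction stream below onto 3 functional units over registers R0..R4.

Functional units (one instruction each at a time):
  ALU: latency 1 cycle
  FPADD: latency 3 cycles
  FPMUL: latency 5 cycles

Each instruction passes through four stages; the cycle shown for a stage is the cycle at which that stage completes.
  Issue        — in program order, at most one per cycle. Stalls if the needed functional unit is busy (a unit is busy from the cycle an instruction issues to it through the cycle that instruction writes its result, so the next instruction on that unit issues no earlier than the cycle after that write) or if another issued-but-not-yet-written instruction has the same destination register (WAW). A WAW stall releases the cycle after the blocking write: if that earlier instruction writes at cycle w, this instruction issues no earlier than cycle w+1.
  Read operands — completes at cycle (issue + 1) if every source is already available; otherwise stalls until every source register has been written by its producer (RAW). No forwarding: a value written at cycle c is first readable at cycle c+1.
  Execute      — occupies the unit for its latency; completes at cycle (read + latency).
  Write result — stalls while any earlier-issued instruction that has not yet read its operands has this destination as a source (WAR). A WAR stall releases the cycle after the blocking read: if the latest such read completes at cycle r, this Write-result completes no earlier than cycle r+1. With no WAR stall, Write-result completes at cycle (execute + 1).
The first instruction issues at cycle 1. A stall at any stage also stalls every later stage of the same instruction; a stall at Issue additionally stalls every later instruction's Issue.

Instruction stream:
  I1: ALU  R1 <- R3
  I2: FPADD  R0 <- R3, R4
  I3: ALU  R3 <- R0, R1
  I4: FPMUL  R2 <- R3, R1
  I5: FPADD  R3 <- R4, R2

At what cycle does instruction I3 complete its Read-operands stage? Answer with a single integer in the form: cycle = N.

t=1  I1 dispatched to ALU
t=2  I1 operands ready, I2 dispatched to FPADD
t=3  I1 complete, I2 operands ready
t=4  R1←I1
t=5  I3 dispatched to ALU
t=6  I2 complete, I4 dispatched to FPMUL
t=7  R0←I2
t=8  I3 operands ready
t=9  I3 complete
t=10  R3←I3
t=11  I4 operands ready, I5 dispatched to FPADD
t=16  I4 complete
t=17  R2←I4
t=18  I5 operands ready
t=21  I5 complete
t=22  R3←I5

cycle = 8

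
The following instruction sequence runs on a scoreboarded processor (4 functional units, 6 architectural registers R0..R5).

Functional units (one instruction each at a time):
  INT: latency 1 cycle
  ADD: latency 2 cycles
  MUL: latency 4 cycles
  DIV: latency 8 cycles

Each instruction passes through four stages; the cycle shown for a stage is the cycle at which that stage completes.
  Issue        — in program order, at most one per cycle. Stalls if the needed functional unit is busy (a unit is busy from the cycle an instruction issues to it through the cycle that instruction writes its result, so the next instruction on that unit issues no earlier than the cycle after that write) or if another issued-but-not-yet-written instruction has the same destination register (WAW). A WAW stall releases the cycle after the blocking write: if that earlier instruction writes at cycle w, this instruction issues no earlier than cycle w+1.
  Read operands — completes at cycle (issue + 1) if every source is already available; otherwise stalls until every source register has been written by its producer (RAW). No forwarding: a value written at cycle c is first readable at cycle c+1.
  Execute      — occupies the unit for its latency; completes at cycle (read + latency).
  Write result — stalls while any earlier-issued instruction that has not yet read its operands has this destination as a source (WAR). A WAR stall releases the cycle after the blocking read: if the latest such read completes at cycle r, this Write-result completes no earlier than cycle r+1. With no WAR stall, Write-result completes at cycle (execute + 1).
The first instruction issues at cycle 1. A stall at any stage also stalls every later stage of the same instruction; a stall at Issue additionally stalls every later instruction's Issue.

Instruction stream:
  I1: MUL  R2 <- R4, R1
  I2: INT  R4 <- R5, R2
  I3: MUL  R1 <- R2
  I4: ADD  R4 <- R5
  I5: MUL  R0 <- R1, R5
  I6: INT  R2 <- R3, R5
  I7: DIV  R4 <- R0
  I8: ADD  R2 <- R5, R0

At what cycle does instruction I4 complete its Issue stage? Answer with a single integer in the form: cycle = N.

cycle = 11

I1 -> (1, 2, 6, 7)
I2 -> (2, 8, 9, 10)  // RAW R2: wait I1 write@7
I3 -> (8, 9, 13, 14)  // struct: MUL busy until I1 writes@7
I4 -> (11, 12, 14, 15)  // WAW R4: wait I2 write@10
I5 -> (15, 16, 20, 21)  // struct: MUL busy until I3 writes@14
I6 -> (16, 17, 18, 19)
I7 -> (17, 22, 30, 31)  // RAW R0: wait I5 write@21
I8 -> (20, 22, 24, 25)  // WAW R2: wait I6 write@19, RAW R0: wait I5 write@21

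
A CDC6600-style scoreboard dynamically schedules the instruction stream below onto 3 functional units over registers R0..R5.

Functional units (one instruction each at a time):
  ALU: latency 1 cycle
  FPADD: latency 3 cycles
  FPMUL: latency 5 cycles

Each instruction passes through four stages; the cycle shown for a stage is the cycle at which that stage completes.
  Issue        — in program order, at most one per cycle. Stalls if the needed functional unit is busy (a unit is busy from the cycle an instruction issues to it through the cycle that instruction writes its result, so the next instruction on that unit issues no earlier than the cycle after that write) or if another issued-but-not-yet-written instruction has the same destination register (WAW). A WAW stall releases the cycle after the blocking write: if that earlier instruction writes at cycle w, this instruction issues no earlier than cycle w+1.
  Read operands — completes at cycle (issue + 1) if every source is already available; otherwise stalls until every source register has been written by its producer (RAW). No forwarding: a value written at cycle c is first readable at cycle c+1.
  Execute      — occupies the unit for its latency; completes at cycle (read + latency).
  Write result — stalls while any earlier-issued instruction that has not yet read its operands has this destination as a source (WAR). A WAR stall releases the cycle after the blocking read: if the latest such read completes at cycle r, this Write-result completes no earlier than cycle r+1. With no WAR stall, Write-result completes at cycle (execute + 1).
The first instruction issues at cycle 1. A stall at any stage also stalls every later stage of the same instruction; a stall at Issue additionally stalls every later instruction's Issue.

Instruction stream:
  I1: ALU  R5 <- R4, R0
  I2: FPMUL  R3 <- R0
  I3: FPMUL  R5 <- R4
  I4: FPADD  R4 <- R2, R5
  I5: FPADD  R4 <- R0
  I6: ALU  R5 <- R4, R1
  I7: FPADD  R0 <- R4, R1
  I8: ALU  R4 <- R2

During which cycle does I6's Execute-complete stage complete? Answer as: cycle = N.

cycle = 30

cycle 1: issue I1 (ALU)
cycle 2: I1 read-ops · issue I2 (FPMUL)
cycle 3: I1 finished on ALU · I2 read-ops
cycle 4: I1→R5
cycle 8: I2 finished on FPMUL
cycle 9: I2→R3
cycle 10: issue I3 (FPMUL)
cycle 11: I3 read-ops · issue I4 (FPADD)
cycle 16: I3 finished on FPMUL
cycle 17: I3→R5
cycle 18: I4 read-ops
cycle 21: I4 finished on FPADD
cycle 22: I4→R4
cycle 23: issue I5 (FPADD)
cycle 24: I5 read-ops · issue I6 (ALU)
cycle 27: I5 finished on FPADD
cycle 28: I5→R4
cycle 29: I6 read-ops · issue I7 (FPADD)
cycle 30: I6 finished on ALU · I7 read-ops
cycle 31: I6→R5
cycle 32: issue I8 (ALU)
cycle 33: I7 finished on FPADD · I8 read-ops
cycle 34: I7→R0 · I8 finished on ALU
cycle 35: I8→R4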